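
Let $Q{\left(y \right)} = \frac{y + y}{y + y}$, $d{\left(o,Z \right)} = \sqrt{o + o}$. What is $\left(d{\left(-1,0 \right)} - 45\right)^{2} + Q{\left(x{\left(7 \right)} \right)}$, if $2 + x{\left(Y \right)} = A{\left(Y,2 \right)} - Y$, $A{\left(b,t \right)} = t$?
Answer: $2024 - 90 i \sqrt{2} \approx 2024.0 - 127.28 i$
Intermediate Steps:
$d{\left(o,Z \right)} = \sqrt{2} \sqrt{o}$ ($d{\left(o,Z \right)} = \sqrt{2 o} = \sqrt{2} \sqrt{o}$)
$x{\left(Y \right)} = - Y$ ($x{\left(Y \right)} = -2 - \left(-2 + Y\right) = - Y$)
$Q{\left(y \right)} = 1$ ($Q{\left(y \right)} = \frac{2 y}{2 y} = 2 y \frac{1}{2 y} = 1$)
$\left(d{\left(-1,0 \right)} - 45\right)^{2} + Q{\left(x{\left(7 \right)} \right)} = \left(\sqrt{2} \sqrt{-1} - 45\right)^{2} + 1 = \left(\sqrt{2} i - 45\right)^{2} + 1 = \left(i \sqrt{2} - 45\right)^{2} + 1 = \left(-45 + i \sqrt{2}\right)^{2} + 1 = 1 + \left(-45 + i \sqrt{2}\right)^{2}$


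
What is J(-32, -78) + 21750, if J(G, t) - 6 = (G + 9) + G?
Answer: 21701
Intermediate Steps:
J(G, t) = 15 + 2*G (J(G, t) = 6 + ((G + 9) + G) = 6 + ((9 + G) + G) = 6 + (9 + 2*G) = 15 + 2*G)
J(-32, -78) + 21750 = (15 + 2*(-32)) + 21750 = (15 - 64) + 21750 = -49 + 21750 = 21701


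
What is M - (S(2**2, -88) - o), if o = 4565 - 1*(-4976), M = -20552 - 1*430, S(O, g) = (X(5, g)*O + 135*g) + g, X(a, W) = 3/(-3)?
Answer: 531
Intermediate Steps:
X(a, W) = -1 (X(a, W) = 3*(-1/3) = -1)
S(O, g) = -O + 136*g (S(O, g) = (-O + 135*g) + g = -O + 136*g)
M = -20982 (M = -20552 - 430 = -20982)
o = 9541 (o = 4565 + 4976 = 9541)
M - (S(2**2, -88) - o) = -20982 - ((-1*2**2 + 136*(-88)) - 1*9541) = -20982 - ((-1*4 - 11968) - 9541) = -20982 - ((-4 - 11968) - 9541) = -20982 - (-11972 - 9541) = -20982 - 1*(-21513) = -20982 + 21513 = 531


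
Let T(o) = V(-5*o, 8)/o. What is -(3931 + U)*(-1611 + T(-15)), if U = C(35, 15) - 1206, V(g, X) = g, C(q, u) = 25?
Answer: 4444000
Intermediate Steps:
U = -1181 (U = 25 - 1206 = -1181)
T(o) = -5 (T(o) = (-5*o)/o = -5)
-(3931 + U)*(-1611 + T(-15)) = -(3931 - 1181)*(-1611 - 5) = -2750*(-1616) = -1*(-4444000) = 4444000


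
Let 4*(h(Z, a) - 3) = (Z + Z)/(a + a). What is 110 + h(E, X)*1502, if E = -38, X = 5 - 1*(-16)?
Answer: 82667/21 ≈ 3936.5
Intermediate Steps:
X = 21 (X = 5 + 16 = 21)
h(Z, a) = 3 + Z/(4*a) (h(Z, a) = 3 + ((Z + Z)/(a + a))/4 = 3 + ((2*Z)/((2*a)))/4 = 3 + ((2*Z)*(1/(2*a)))/4 = 3 + (Z/a)/4 = 3 + Z/(4*a))
110 + h(E, X)*1502 = 110 + (3 + (¼)*(-38)/21)*1502 = 110 + (3 + (¼)*(-38)*(1/21))*1502 = 110 + (3 - 19/42)*1502 = 110 + (107/42)*1502 = 110 + 80357/21 = 82667/21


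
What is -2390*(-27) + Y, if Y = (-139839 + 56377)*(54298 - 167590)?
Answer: 9455641434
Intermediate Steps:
Y = 9455576904 (Y = -83462*(-113292) = 9455576904)
-2390*(-27) + Y = -2390*(-27) + 9455576904 = 64530 + 9455576904 = 9455641434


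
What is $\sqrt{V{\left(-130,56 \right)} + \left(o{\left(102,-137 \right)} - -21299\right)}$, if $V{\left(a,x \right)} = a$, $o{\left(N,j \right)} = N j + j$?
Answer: $\sqrt{7058} \approx 84.012$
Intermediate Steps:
$o{\left(N,j \right)} = j + N j$
$\sqrt{V{\left(-130,56 \right)} + \left(o{\left(102,-137 \right)} - -21299\right)} = \sqrt{-130 - \left(-21299 + 137 \left(1 + 102\right)\right)} = \sqrt{-130 + \left(\left(-137\right) 103 + 21299\right)} = \sqrt{-130 + \left(-14111 + 21299\right)} = \sqrt{-130 + 7188} = \sqrt{7058}$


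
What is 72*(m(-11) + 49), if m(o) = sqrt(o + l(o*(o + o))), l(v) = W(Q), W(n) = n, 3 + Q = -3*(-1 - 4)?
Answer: 3600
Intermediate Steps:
Q = 12 (Q = -3 - 3*(-1 - 4) = -3 - 3*(-5) = -3 + 15 = 12)
l(v) = 12
m(o) = sqrt(12 + o) (m(o) = sqrt(o + 12) = sqrt(12 + o))
72*(m(-11) + 49) = 72*(sqrt(12 - 11) + 49) = 72*(sqrt(1) + 49) = 72*(1 + 49) = 72*50 = 3600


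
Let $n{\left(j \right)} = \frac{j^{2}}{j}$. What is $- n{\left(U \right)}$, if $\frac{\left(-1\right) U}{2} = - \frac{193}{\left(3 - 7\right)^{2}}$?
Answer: $- \frac{193}{8} \approx -24.125$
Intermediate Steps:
$U = \frac{193}{8}$ ($U = - 2 \left(- \frac{193}{\left(3 - 7\right)^{2}}\right) = - 2 \left(- \frac{193}{\left(-4\right)^{2}}\right) = - 2 \left(- \frac{193}{16}\right) = - 2 \left(\left(-193\right) \frac{1}{16}\right) = \left(-2\right) \left(- \frac{193}{16}\right) = \frac{193}{8} \approx 24.125$)
$n{\left(j \right)} = j$
$- n{\left(U \right)} = \left(-1\right) \frac{193}{8} = - \frac{193}{8}$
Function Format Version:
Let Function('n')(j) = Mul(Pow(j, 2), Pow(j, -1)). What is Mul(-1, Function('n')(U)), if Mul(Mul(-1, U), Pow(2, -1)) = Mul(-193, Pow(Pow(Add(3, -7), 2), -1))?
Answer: Rational(-193, 8) ≈ -24.125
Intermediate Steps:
U = Rational(193, 8) (U = Mul(-2, Mul(-193, Pow(Pow(Add(3, -7), 2), -1))) = Mul(-2, Mul(-193, Pow(Pow(-4, 2), -1))) = Mul(-2, Mul(-193, Pow(16, -1))) = Mul(-2, Mul(-193, Rational(1, 16))) = Mul(-2, Rational(-193, 16)) = Rational(193, 8) ≈ 24.125)
Function('n')(j) = j
Mul(-1, Function('n')(U)) = Mul(-1, Rational(193, 8)) = Rational(-193, 8)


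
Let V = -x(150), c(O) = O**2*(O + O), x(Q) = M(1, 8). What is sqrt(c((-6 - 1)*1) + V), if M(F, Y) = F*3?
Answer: I*sqrt(689) ≈ 26.249*I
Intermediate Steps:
M(F, Y) = 3*F
x(Q) = 3 (x(Q) = 3*1 = 3)
c(O) = 2*O**3 (c(O) = O**2*(2*O) = 2*O**3)
V = -3 (V = -1*3 = -3)
sqrt(c((-6 - 1)*1) + V) = sqrt(2*((-6 - 1)*1)**3 - 3) = sqrt(2*(-7*1)**3 - 3) = sqrt(2*(-7)**3 - 3) = sqrt(2*(-343) - 3) = sqrt(-686 - 3) = sqrt(-689) = I*sqrt(689)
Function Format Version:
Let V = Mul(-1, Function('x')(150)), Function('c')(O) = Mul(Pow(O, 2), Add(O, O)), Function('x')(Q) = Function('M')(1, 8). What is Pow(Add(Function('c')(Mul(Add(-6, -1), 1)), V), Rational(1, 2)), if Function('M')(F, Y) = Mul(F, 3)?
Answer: Mul(I, Pow(689, Rational(1, 2))) ≈ Mul(26.249, I)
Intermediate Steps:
Function('M')(F, Y) = Mul(3, F)
Function('x')(Q) = 3 (Function('x')(Q) = Mul(3, 1) = 3)
Function('c')(O) = Mul(2, Pow(O, 3)) (Function('c')(O) = Mul(Pow(O, 2), Mul(2, O)) = Mul(2, Pow(O, 3)))
V = -3 (V = Mul(-1, 3) = -3)
Pow(Add(Function('c')(Mul(Add(-6, -1), 1)), V), Rational(1, 2)) = Pow(Add(Mul(2, Pow(Mul(Add(-6, -1), 1), 3)), -3), Rational(1, 2)) = Pow(Add(Mul(2, Pow(Mul(-7, 1), 3)), -3), Rational(1, 2)) = Pow(Add(Mul(2, Pow(-7, 3)), -3), Rational(1, 2)) = Pow(Add(Mul(2, -343), -3), Rational(1, 2)) = Pow(Add(-686, -3), Rational(1, 2)) = Pow(-689, Rational(1, 2)) = Mul(I, Pow(689, Rational(1, 2)))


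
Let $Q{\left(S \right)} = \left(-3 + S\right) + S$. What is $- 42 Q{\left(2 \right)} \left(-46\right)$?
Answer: $1932$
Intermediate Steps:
$Q{\left(S \right)} = -3 + 2 S$
$- 42 Q{\left(2 \right)} \left(-46\right) = - 42 \left(-3 + 2 \cdot 2\right) \left(-46\right) = - 42 \left(-3 + 4\right) \left(-46\right) = \left(-42\right) 1 \left(-46\right) = \left(-42\right) \left(-46\right) = 1932$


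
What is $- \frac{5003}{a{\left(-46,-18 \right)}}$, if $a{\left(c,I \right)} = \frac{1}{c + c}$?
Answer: $460276$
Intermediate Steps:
$a{\left(c,I \right)} = \frac{1}{2 c}$
$- \frac{5003}{a{\left(-46,-18 \right)}} = - \frac{5003}{\frac{1}{2} \frac{1}{-46}} = - \frac{5003}{\frac{1}{2} \left(- \frac{1}{46}\right)} = - \frac{5003}{- \frac{1}{92}} = \left(-5003\right) \left(-92\right) = 460276$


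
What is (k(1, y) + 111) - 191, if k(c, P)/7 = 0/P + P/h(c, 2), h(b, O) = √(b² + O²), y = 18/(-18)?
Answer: -80 - 7*√5/5 ≈ -83.130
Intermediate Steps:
y = -1 (y = 18*(-1/18) = -1)
h(b, O) = √(O² + b²)
k(c, P) = 7*P/√(4 + c²) (k(c, P) = 7*(0/P + P/(√(2² + c²))) = 7*(0 + P/(√(4 + c²))) = 7*(0 + P/√(4 + c²)) = 7*(P/√(4 + c²)) = 7*P/√(4 + c²))
(k(1, y) + 111) - 191 = (7*(-1)/√(4 + 1²) + 111) - 191 = (7*(-1)/√(4 + 1) + 111) - 191 = (7*(-1)/√5 + 111) - 191 = (7*(-1)*(√5/5) + 111) - 191 = (-7*√5/5 + 111) - 191 = (111 - 7*√5/5) - 191 = -80 - 7*√5/5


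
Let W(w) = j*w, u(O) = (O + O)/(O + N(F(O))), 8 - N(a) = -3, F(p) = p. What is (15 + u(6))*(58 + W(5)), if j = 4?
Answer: 20826/17 ≈ 1225.1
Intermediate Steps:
N(a) = 11 (N(a) = 8 - 1*(-3) = 8 + 3 = 11)
u(O) = 2*O/(11 + O) (u(O) = (O + O)/(O + 11) = (2*O)/(11 + O) = 2*O/(11 + O))
W(w) = 4*w
(15 + u(6))*(58 + W(5)) = (15 + 2*6/(11 + 6))*(58 + 4*5) = (15 + 2*6/17)*(58 + 20) = (15 + 2*6*(1/17))*78 = (15 + 12/17)*78 = (267/17)*78 = 20826/17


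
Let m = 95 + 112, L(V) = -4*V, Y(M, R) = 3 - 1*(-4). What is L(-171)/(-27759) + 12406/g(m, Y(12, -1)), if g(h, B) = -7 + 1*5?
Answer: -3020873/487 ≈ -6203.0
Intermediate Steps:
Y(M, R) = 7 (Y(M, R) = 3 + 4 = 7)
m = 207
g(h, B) = -2 (g(h, B) = -7 + 5 = -2)
L(-171)/(-27759) + 12406/g(m, Y(12, -1)) = -4*(-171)/(-27759) + 12406/(-2) = 684*(-1/27759) + 12406*(-1/2) = -12/487 - 6203 = -3020873/487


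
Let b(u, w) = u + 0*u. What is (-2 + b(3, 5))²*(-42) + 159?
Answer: 117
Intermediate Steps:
b(u, w) = u (b(u, w) = u + 0 = u)
(-2 + b(3, 5))²*(-42) + 159 = (-2 + 3)²*(-42) + 159 = 1²*(-42) + 159 = 1*(-42) + 159 = -42 + 159 = 117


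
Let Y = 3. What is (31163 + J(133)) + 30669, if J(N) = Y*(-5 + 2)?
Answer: 61823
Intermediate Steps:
J(N) = -9 (J(N) = 3*(-5 + 2) = 3*(-3) = -9)
(31163 + J(133)) + 30669 = (31163 - 9) + 30669 = 31154 + 30669 = 61823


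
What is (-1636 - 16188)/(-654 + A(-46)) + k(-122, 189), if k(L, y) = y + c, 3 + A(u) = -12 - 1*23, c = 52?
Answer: 46149/173 ≈ 266.76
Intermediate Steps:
A(u) = -38 (A(u) = -3 + (-12 - 1*23) = -3 + (-12 - 23) = -3 - 35 = -38)
k(L, y) = 52 + y (k(L, y) = y + 52 = 52 + y)
(-1636 - 16188)/(-654 + A(-46)) + k(-122, 189) = (-1636 - 16188)/(-654 - 38) + (52 + 189) = -17824/(-692) + 241 = -17824*(-1/692) + 241 = 4456/173 + 241 = 46149/173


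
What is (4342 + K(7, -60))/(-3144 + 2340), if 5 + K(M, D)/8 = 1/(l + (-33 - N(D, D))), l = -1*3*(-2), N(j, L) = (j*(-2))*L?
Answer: -15429127/2883546 ≈ -5.3507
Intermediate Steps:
N(j, L) = -2*L*j (N(j, L) = (-2*j)*L = -2*L*j)
l = 6 (l = -3*(-2) = 6)
K(M, D) = -40 + 8/(-27 + 2*D**2) (K(M, D) = -40 + 8/(6 + (-33 - (-2)*D*D)) = -40 + 8/(6 + (-33 - (-2)*D**2)) = -40 + 8/(6 + (-33 + 2*D**2)) = -40 + 8/(-27 + 2*D**2))
(4342 + K(7, -60))/(-3144 + 2340) = (4342 + 16*(68 - 5*(-60)**2)/(-27 + 2*(-60)**2))/(-3144 + 2340) = (4342 + 16*(68 - 5*3600)/(-27 + 2*3600))/(-804) = (4342 + 16*(68 - 18000)/(-27 + 7200))*(-1/804) = (4342 + 16*(-17932)/7173)*(-1/804) = (4342 + 16*(1/7173)*(-17932))*(-1/804) = (4342 - 286912/7173)*(-1/804) = (30858254/7173)*(-1/804) = -15429127/2883546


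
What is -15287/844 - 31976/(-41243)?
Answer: -603493997/34809092 ≈ -17.337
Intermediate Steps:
-15287/844 - 31976/(-41243) = -15287*1/844 - 31976*(-1/41243) = -15287/844 + 31976/41243 = -603493997/34809092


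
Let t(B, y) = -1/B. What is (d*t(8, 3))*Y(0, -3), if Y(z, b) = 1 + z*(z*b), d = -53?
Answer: 53/8 ≈ 6.6250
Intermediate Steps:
Y(z, b) = 1 + b*z**2 (Y(z, b) = 1 + z*(b*z) = 1 + b*z**2)
(d*t(8, 3))*Y(0, -3) = (-(-53)/8)*(1 - 3*0**2) = (-(-53)/8)*(1 - 3*0) = (-53*(-1/8))*(1 + 0) = (53/8)*1 = 53/8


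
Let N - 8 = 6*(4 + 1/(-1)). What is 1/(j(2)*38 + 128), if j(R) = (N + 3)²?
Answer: 1/32086 ≈ 3.1166e-5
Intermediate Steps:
N = 26 (N = 8 + 6*(4 + 1/(-1)) = 8 + 6*(4 - 1) = 8 + 6*3 = 8 + 18 = 26)
j(R) = 841 (j(R) = (26 + 3)² = 29² = 841)
1/(j(2)*38 + 128) = 1/(841*38 + 128) = 1/(31958 + 128) = 1/32086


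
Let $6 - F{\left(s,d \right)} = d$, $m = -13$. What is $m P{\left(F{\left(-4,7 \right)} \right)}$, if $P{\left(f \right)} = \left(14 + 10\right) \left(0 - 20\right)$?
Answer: $6240$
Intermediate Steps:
$F{\left(s,d \right)} = 6 - d$
$P{\left(f \right)} = -480$ ($P{\left(f \right)} = 24 \left(-20\right) = -480$)
$m P{\left(F{\left(-4,7 \right)} \right)} = \left(-13\right) \left(-480\right) = 6240$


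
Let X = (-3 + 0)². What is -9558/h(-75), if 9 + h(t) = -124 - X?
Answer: 4779/71 ≈ 67.310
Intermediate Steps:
X = 9 (X = (-3)² = 9)
h(t) = -142 (h(t) = -9 + (-124 - 1*9) = -9 + (-124 - 9) = -9 - 133 = -142)
-9558/h(-75) = -9558/(-142) = -9558*(-1/142) = 4779/71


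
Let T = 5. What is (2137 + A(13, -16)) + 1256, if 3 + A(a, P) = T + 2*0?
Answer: 3395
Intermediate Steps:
A(a, P) = 2 (A(a, P) = -3 + (5 + 2*0) = -3 + (5 + 0) = -3 + 5 = 2)
(2137 + A(13, -16)) + 1256 = (2137 + 2) + 1256 = 2139 + 1256 = 3395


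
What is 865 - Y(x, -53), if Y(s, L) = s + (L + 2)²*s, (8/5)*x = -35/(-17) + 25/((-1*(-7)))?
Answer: -1973305/238 ≈ -8291.2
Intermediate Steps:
x = 1675/476 (x = 5*(-35/(-17) + 25/((-1*(-7))))/8 = 5*(-35*(-1/17) + 25/7)/8 = 5*(35/17 + 25*(⅐))/8 = 5*(35/17 + 25/7)/8 = (5/8)*(670/119) = 1675/476 ≈ 3.5189)
Y(s, L) = s + s*(2 + L)² (Y(s, L) = s + (2 + L)²*s = s + s*(2 + L)²)
865 - Y(x, -53) = 865 - 1675*(1 + (2 - 53)²)/476 = 865 - 1675*(1 + (-51)²)/476 = 865 - 1675*(1 + 2601)/476 = 865 - 1675*2602/476 = 865 - 1*2179175/238 = 865 - 2179175/238 = -1973305/238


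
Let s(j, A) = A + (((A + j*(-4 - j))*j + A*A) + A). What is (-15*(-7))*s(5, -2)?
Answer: -24675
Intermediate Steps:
s(j, A) = A**2 + 2*A + j*(A + j*(-4 - j)) (s(j, A) = A + ((j*(A + j*(-4 - j)) + A**2) + A) = A + ((A**2 + j*(A + j*(-4 - j))) + A) = A + (A + A**2 + j*(A + j*(-4 - j))) = A**2 + 2*A + j*(A + j*(-4 - j)))
(-15*(-7))*s(5, -2) = (-15*(-7))*((-2)**2 - 1*5**3 - 4*5**2 + 2*(-2) - 2*5) = 105*(4 - 1*125 - 4*25 - 4 - 10) = 105*(4 - 125 - 100 - 4 - 10) = 105*(-235) = -24675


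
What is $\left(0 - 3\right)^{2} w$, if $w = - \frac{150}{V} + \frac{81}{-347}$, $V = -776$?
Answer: $- \frac{48627}{134636} \approx -0.36117$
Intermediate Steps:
$w = - \frac{5403}{134636}$ ($w = - \frac{150}{-776} + \frac{81}{-347} = \left(-150\right) \left(- \frac{1}{776}\right) + 81 \left(- \frac{1}{347}\right) = \frac{75}{388} - \frac{81}{347} = - \frac{5403}{134636} \approx -0.04013$)
$\left(0 - 3\right)^{2} w = \left(0 - 3\right)^{2} \left(- \frac{5403}{134636}\right) = \left(-3\right)^{2} \left(- \frac{5403}{134636}\right) = 9 \left(- \frac{5403}{134636}\right) = - \frac{48627}{134636}$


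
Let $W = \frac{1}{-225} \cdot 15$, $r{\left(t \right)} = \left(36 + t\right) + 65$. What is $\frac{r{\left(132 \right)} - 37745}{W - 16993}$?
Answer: $\frac{70335}{31862} \approx 2.2075$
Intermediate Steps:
$r{\left(t \right)} = 101 + t$
$W = - \frac{1}{15}$ ($W = \left(- \frac{1}{225}\right) 15 = - \frac{1}{15} \approx -0.066667$)
$\frac{r{\left(132 \right)} - 37745}{W - 16993} = \frac{\left(101 + 132\right) - 37745}{- \frac{1}{15} - 16993} = \frac{233 - 37745}{- \frac{254896}{15}} = \left(-37512\right) \left(- \frac{15}{254896}\right) = \frac{70335}{31862}$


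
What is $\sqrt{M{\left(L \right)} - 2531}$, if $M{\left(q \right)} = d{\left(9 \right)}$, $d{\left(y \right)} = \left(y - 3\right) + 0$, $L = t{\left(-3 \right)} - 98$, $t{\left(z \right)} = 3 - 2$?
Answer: $5 i \sqrt{101} \approx 50.249 i$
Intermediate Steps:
$t{\left(z \right)} = 1$ ($t{\left(z \right)} = 3 - 2 = 1$)
$L = -97$ ($L = 1 - 98 = -97$)
$d{\left(y \right)} = -3 + y$ ($d{\left(y \right)} = \left(-3 + y\right) + 0 = -3 + y$)
$M{\left(q \right)} = 6$ ($M{\left(q \right)} = -3 + 9 = 6$)
$\sqrt{M{\left(L \right)} - 2531} = \sqrt{6 - 2531} = \sqrt{-2525} = 5 i \sqrt{101}$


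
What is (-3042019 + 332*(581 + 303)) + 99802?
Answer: -2648729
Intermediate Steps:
(-3042019 + 332*(581 + 303)) + 99802 = (-3042019 + 332*884) + 99802 = (-3042019 + 293488) + 99802 = -2748531 + 99802 = -2648729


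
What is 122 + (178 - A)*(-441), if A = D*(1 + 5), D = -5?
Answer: -91606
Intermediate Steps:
A = -30 (A = -5*(1 + 5) = -5*6 = -30)
122 + (178 - A)*(-441) = 122 + (178 - 1*(-30))*(-441) = 122 + (178 + 30)*(-441) = 122 + 208*(-441) = 122 - 91728 = -91606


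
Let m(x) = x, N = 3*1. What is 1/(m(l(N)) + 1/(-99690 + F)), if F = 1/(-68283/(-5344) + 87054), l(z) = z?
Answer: 46384247588366/139152277480239 ≈ 0.33333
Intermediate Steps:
N = 3
F = 5344/465284859 (F = 1/(-68283*(-1/5344) + 87054) = 1/(68283/5344 + 87054) = 1/(465284859/5344) = 5344/465284859 ≈ 1.1485e-5)
1/(m(l(N)) + 1/(-99690 + F)) = 1/(3 + 1/(-99690 + 5344/465284859)) = 1/(3 + 1/(-46384247588366/465284859)) = 1/(3 - 465284859/46384247588366) = 1/(139152277480239/46384247588366) = 46384247588366/139152277480239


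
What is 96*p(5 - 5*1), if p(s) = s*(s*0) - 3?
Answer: -288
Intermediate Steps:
p(s) = -3 (p(s) = s*0 - 3 = 0 - 3 = -3)
96*p(5 - 5*1) = 96*(-3) = -288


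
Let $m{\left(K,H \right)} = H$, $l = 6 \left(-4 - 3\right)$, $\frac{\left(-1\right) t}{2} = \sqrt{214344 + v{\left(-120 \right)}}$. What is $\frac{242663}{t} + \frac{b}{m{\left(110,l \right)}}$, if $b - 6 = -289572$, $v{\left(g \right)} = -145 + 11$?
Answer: $\frac{48261}{7} - \frac{242663 \sqrt{214210}}{428420} \approx 6632.3$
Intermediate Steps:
$v{\left(g \right)} = -134$
$b = -289566$ ($b = 6 - 289572 = -289566$)
$t = - 2 \sqrt{214210}$ ($t = - 2 \sqrt{214344 - 134} = - 2 \sqrt{214210} \approx -925.66$)
$l = -42$ ($l = 6 \left(-7\right) = -42$)
$\frac{242663}{t} + \frac{b}{m{\left(110,l \right)}} = \frac{242663}{\left(-2\right) \sqrt{214210}} - \frac{289566}{-42} = 242663 \left(- \frac{\sqrt{214210}}{428420}\right) - - \frac{48261}{7} = - \frac{242663 \sqrt{214210}}{428420} + \frac{48261}{7} = \frac{48261}{7} - \frac{242663 \sqrt{214210}}{428420}$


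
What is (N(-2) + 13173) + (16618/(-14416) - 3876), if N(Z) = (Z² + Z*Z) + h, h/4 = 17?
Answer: 67552275/7208 ≈ 9371.8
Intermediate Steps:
h = 68 (h = 4*17 = 68)
N(Z) = 68 + 2*Z² (N(Z) = (Z² + Z*Z) + 68 = (Z² + Z²) + 68 = 2*Z² + 68 = 68 + 2*Z²)
(N(-2) + 13173) + (16618/(-14416) - 3876) = ((68 + 2*(-2)²) + 13173) + (16618/(-14416) - 3876) = ((68 + 2*4) + 13173) + (16618*(-1/14416) - 3876) = ((68 + 8) + 13173) + (-8309/7208 - 3876) = (76 + 13173) - 27946517/7208 = 13249 - 27946517/7208 = 67552275/7208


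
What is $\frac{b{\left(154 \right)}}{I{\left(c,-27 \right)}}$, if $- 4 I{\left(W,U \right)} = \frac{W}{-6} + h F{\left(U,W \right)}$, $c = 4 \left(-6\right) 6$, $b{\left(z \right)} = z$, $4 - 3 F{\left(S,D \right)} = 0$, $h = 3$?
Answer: $-22$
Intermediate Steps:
$F{\left(S,D \right)} = \frac{4}{3}$ ($F{\left(S,D \right)} = \frac{4}{3} - 0 = \frac{4}{3} + 0 = \frac{4}{3}$)
$c = -144$ ($c = \left(-24\right) 6 = -144$)
$I{\left(W,U \right)} = -1 + \frac{W}{24}$ ($I{\left(W,U \right)} = - \frac{\frac{W}{-6} + 3 \cdot \frac{4}{3}}{4} = - \frac{W \left(- \frac{1}{6}\right) + 4}{4} = - \frac{- \frac{W}{6} + 4}{4} = - \frac{4 - \frac{W}{6}}{4} = -1 + \frac{W}{24}$)
$\frac{b{\left(154 \right)}}{I{\left(c,-27 \right)}} = \frac{154}{-1 + \frac{1}{24} \left(-144\right)} = \frac{154}{-1 - 6} = \frac{154}{-7} = 154 \left(- \frac{1}{7}\right) = -22$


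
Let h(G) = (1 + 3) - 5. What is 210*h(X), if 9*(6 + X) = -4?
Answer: -210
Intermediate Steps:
X = -58/9 (X = -6 + (1/9)*(-4) = -6 - 4/9 = -58/9 ≈ -6.4444)
h(G) = -1 (h(G) = 4 - 5 = -1)
210*h(X) = 210*(-1) = -210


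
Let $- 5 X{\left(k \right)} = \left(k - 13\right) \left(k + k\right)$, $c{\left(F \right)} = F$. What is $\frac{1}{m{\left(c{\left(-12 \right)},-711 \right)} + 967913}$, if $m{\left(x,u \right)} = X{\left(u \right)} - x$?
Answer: $\frac{5}{3810097} \approx 1.3123 \cdot 10^{-6}$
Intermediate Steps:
$X{\left(k \right)} = - \frac{2 k \left(-13 + k\right)}{5}$ ($X{\left(k \right)} = - \frac{\left(k - 13\right) \left(k + k\right)}{5} = - \frac{\left(-13 + k\right) 2 k}{5} = - \frac{2 k \left(-13 + k\right)}{5}$)
$m{\left(x,u \right)} = - x + \frac{2 u \left(13 - u\right)}{5}$ ($m{\left(x,u \right)} = \frac{2 u \left(13 - u\right)}{5} - x = - x + \frac{2 u \left(13 - u\right)}{5}$)
$\frac{1}{m{\left(c{\left(-12 \right)},-711 \right)} + 967913} = \frac{1}{\left(\left(-1\right) \left(-12\right) - - \frac{1422 \left(-13 - 711\right)}{5}\right) + 967913} = \frac{1}{\left(12 - \left(- \frac{1422}{5}\right) \left(-724\right)\right) + 967913} = \frac{1}{\left(12 - \frac{1029528}{5}\right) + 967913} = \frac{1}{- \frac{1029468}{5} + 967913} = \frac{1}{\frac{3810097}{5}} = \frac{5}{3810097}$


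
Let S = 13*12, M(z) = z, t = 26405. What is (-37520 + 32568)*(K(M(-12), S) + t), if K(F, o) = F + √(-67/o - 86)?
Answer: -130698136 - 2476*I*√525837/39 ≈ -1.307e+8 - 46038.0*I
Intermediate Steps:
S = 156
K(F, o) = F + √(-86 - 67/o)
(-37520 + 32568)*(K(M(-12), S) + t) = (-37520 + 32568)*((-12 + √(-86 - 67/156)) + 26405) = -4952*((-12 + √(-86 - 67*1/156)) + 26405) = -4952*((-12 + √(-86 - 67/156)) + 26405) = -4952*((-12 + √(-13483/156)) + 26405) = -4952*((-12 + I*√525837/78) + 26405) = -4952*(26393 + I*√525837/78) = -130698136 - 2476*I*√525837/39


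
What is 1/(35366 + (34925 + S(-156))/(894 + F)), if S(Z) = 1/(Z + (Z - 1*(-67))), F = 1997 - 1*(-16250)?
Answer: 4689545/165859005094 ≈ 2.8274e-5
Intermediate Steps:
F = 18247 (F = 1997 + 16250 = 18247)
S(Z) = 1/(67 + 2*Z) (S(Z) = 1/(Z + (Z + 67)) = 1/(Z + (67 + Z)) = 1/(67 + 2*Z))
1/(35366 + (34925 + S(-156))/(894 + F)) = 1/(35366 + (34925 + 1/(67 + 2*(-156)))/(894 + 18247)) = 1/(35366 + (34925 + 1/(67 - 312))/19141) = 1/(35366 + (34925 + 1/(-245))*(1/19141)) = 1/(35366 + (34925 - 1/245)*(1/19141)) = 1/(35366 + (8556624/245)*(1/19141)) = 1/(35366 + 8556624/4689545) = 1/(165859005094/4689545) = 4689545/165859005094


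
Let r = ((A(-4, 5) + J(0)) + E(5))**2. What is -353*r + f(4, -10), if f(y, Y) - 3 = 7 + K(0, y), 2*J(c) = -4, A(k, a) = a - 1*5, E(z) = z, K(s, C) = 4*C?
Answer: -3151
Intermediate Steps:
A(k, a) = -5 + a (A(k, a) = a - 5 = -5 + a)
J(c) = -2 (J(c) = (1/2)*(-4) = -2)
f(y, Y) = 10 + 4*y (f(y, Y) = 3 + (7 + 4*y) = 10 + 4*y)
r = 9 (r = (((-5 + 5) - 2) + 5)**2 = ((0 - 2) + 5)**2 = (-2 + 5)**2 = 3**2 = 9)
-353*r + f(4, -10) = -353*9 + (10 + 4*4) = -3177 + (10 + 16) = -3177 + 26 = -3151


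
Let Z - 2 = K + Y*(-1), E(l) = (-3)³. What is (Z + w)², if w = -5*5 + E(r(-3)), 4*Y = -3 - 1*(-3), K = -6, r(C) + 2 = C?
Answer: 3136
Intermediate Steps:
r(C) = -2 + C
E(l) = -27
Y = 0 (Y = (-3 - 1*(-3))/4 = (-3 + 3)/4 = (¼)*0 = 0)
w = -52 (w = -5*5 - 27 = -25 - 27 = -52)
Z = -4 (Z = 2 + (-6 + 0*(-1)) = 2 + (-6 + 0) = 2 - 6 = -4)
(Z + w)² = (-4 - 52)² = (-56)² = 3136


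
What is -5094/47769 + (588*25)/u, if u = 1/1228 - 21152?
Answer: -1353226902/1688140537 ≈ -0.80161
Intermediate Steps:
u = -25974655/1228 (u = 1/1228 - 21152 = -25974655/1228 ≈ -21152.)
-5094/47769 + (588*25)/u = -5094/47769 + (588*25)/(-25974655/1228) = -5094*1/47769 + 14700*(-1228/25974655) = -1698/15923 - 73680/106019 = -1353226902/1688140537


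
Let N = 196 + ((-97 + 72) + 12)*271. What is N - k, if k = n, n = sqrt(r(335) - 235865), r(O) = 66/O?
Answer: -3327 - I*sqrt(26469927515)/335 ≈ -3327.0 - 485.66*I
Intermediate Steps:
N = -3327 (N = 196 + (-25 + 12)*271 = 196 - 13*271 = 196 - 3523 = -3327)
n = I*sqrt(26469927515)/335 (n = sqrt(66/335 - 235865) = sqrt(-79014709/335) = I*sqrt(26469927515)/335 ≈ 485.66*I)
k = I*sqrt(26469927515)/335 ≈ 485.66*I
N - k = -3327 - I*sqrt(26469927515)/335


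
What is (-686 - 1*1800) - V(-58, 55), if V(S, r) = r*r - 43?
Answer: -5468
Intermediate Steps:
V(S, r) = -43 + r² (V(S, r) = r² - 43 = -43 + r²)
(-686 - 1*1800) - V(-58, 55) = (-686 - 1*1800) - (-43 + 55²) = (-686 - 1800) - (-43 + 3025) = -2486 - 1*2982 = -2486 - 2982 = -5468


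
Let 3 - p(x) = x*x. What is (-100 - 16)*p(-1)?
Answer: -232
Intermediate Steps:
p(x) = 3 - x**2 (p(x) = 3 - x*x = 3 - x**2)
(-100 - 16)*p(-1) = (-100 - 16)*(3 - 1*(-1)**2) = -116*(3 - 1*1) = -116*(3 - 1) = -116*2 = -232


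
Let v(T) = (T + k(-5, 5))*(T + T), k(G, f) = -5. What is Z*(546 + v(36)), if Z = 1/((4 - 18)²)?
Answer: 1389/98 ≈ 14.173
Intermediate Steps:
v(T) = 2*T*(-5 + T) (v(T) = (T - 5)*(T + T) = (-5 + T)*(2*T) = 2*T*(-5 + T))
Z = 1/196 (Z = 1/((-14)²) = 1/196 ≈ 0.0051020)
Z*(546 + v(36)) = (546 + 2*36*(-5 + 36))/196 = (546 + 2*36*31)/196 = (546 + 2232)/196 = (1/196)*2778 = 1389/98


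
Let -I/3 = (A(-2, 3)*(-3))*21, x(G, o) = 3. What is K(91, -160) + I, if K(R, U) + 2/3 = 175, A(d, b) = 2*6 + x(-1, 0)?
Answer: 9028/3 ≈ 3009.3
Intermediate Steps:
A(d, b) = 15 (A(d, b) = 2*6 + 3 = 12 + 3 = 15)
K(R, U) = 523/3 (K(R, U) = -2/3 + 175 = 523/3)
I = 2835 (I = -3*15*(-3)*21 = -(-135)*21 = -3*(-945) = 2835)
K(91, -160) + I = 523/3 + 2835 = 9028/3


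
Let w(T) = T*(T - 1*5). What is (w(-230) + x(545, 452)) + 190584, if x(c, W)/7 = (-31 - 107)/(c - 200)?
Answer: 1223156/5 ≈ 2.4463e+5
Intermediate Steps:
x(c, W) = -966/(-200 + c) (x(c, W) = 7*((-31 - 107)/(c - 200)) = 7*(-138/(-200 + c)) = -966/(-200 + c))
w(T) = T*(-5 + T) (w(T) = T*(T - 5) = T*(-5 + T))
(w(-230) + x(545, 452)) + 190584 = (-230*(-5 - 230) - 966/(-200 + 545)) + 190584 = (-230*(-235) - 966/345) + 190584 = (54050 - 966*1/345) + 190584 = (54050 - 14/5) + 190584 = 270236/5 + 190584 = 1223156/5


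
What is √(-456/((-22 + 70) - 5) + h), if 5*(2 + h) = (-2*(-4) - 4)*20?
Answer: √6278/43 ≈ 1.8426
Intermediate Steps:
h = 14 (h = -2 + ((-2*(-4) - 4)*20)/5 = -2 + ((8 - 4)*20)/5 = -2 + (4*20)/5 = -2 + (⅕)*80 = -2 + 16 = 14)
√(-456/((-22 + 70) - 5) + h) = √(-456/((-22 + 70) - 5) + 14) = √(-456/(48 - 5) + 14) = √(-456/43 + 14) = √(146/43) = √6278/43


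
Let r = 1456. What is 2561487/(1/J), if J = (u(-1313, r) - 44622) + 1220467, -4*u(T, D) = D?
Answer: 3010979300247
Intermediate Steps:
u(T, D) = -D/4
J = 1175481 (J = (-1/4*1456 - 44622) + 1220467 = (-364 - 44622) + 1220467 = -44986 + 1220467 = 1175481)
2561487/(1/J) = 2561487/(1/1175481) = 2561487*1175481 = 3010979300247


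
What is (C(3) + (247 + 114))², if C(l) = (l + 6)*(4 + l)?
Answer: 179776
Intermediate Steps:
C(l) = (4 + l)*(6 + l) (C(l) = (6 + l)*(4 + l) = (4 + l)*(6 + l))
(C(3) + (247 + 114))² = ((24 + 3² + 10*3) + (247 + 114))² = ((24 + 9 + 30) + 361)² = (63 + 361)² = 424² = 179776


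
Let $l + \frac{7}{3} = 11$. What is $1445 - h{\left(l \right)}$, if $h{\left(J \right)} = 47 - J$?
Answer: $\frac{4220}{3} \approx 1406.7$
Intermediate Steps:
$l = \frac{26}{3}$ ($l = - \frac{7}{3} + 11 = \frac{26}{3} \approx 8.6667$)
$1445 - h{\left(l \right)} = 1445 - \left(47 - \frac{26}{3}\right) = 1445 - \frac{115}{3} = \frac{4220}{3}$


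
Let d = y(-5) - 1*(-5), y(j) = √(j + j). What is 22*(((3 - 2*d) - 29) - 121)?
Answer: -3454 - 44*I*√10 ≈ -3454.0 - 139.14*I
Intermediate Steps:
y(j) = √2*√j (y(j) = √(2*j) = √2*√j)
d = 5 + I*√10 (d = √2*√(-5) - 1*(-5) = √2*(I*√5) + 5 = I*√10 + 5 = 5 + I*√10 ≈ 5.0 + 3.1623*I)
22*(((3 - 2*d) - 29) - 121) = 22*(((3 - 2*(5 + I*√10)) - 29) - 121) = 22*(((3 + (-10 - 2*I*√10)) - 29) - 121) = 22*(((-7 - 2*I*√10) - 29) - 121) = 22*((-36 - 2*I*√10) - 121) = 22*(-157 - 2*I*√10) = -3454 - 44*I*√10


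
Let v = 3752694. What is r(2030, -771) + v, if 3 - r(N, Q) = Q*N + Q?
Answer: 5318598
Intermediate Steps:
r(N, Q) = 3 - Q - N*Q (r(N, Q) = 3 - (Q*N + Q) = 3 - (N*Q + Q) = 3 - (Q + N*Q) = 3 + (-Q - N*Q) = 3 - Q - N*Q)
r(2030, -771) + v = (3 - 1*(-771) - 1*2030*(-771)) + 3752694 = (3 + 771 + 1565130) + 3752694 = 1565904 + 3752694 = 5318598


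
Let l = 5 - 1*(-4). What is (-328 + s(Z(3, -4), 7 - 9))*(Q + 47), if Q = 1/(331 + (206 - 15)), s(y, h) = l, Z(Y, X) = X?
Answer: -269885/18 ≈ -14994.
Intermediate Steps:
l = 9 (l = 5 + 4 = 9)
s(y, h) = 9
Q = 1/522 (Q = 1/(331 + 191) = 1/522 ≈ 0.0019157)
(-328 + s(Z(3, -4), 7 - 9))*(Q + 47) = (-328 + 9)*(1/522 + 47) = -319*24535/522 = -269885/18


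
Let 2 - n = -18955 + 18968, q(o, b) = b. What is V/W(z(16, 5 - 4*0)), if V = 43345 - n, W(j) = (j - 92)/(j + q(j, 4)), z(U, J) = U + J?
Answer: -1083900/71 ≈ -15266.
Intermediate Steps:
n = -11 (n = 2 - (-18955 + 18968) = 2 - 1*13 = 2 - 13 = -11)
z(U, J) = J + U
W(j) = (-92 + j)/(4 + j) (W(j) = (j - 92)/(j + 4) = (-92 + j)/(4 + j))
V = 43356 (V = 43345 - 1*(-11) = 43345 + 11 = 43356)
V/W(z(16, 5 - 4*0)) = 43356/(((-92 + ((5 - 4*0) + 16))/(4 + ((5 - 4*0) + 16)))) = 43356/(((-92 + ((5 + 0) + 16))/(4 + ((5 + 0) + 16)))) = 43356/(((-92 + (5 + 16))/(4 + (5 + 16)))) = 43356/(((-92 + 21)/(4 + 21))) = 43356/((-71/25)) = 43356/(((1/25)*(-71))) = 43356/(-71/25) = 43356*(-25/71) = -1083900/71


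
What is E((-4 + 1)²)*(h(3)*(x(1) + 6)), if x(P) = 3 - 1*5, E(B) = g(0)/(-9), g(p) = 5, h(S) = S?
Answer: -20/3 ≈ -6.6667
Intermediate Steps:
E(B) = -5/9 (E(B) = 5/(-9) = 5*(-⅑) = -5/9)
x(P) = -2 (x(P) = 3 - 5 = -2)
E((-4 + 1)²)*(h(3)*(x(1) + 6)) = -5*(-2 + 6)/3 = -5*4/3 = -5/9*12 = -20/3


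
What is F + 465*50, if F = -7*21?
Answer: 23103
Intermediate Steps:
F = -147
F + 465*50 = -147 + 465*50 = -147 + 23250 = 23103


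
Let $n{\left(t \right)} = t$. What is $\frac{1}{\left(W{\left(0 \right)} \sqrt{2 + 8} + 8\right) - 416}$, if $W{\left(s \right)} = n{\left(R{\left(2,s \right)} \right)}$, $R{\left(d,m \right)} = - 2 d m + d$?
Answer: $- \frac{51}{20803} - \frac{\sqrt{10}}{83212} \approx -0.0024896$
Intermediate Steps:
$R{\left(d,m \right)} = d - 2 d m$ ($R{\left(d,m \right)} = - 2 d m + d = d - 2 d m$)
$W{\left(s \right)} = 2 - 4 s$ ($W{\left(s \right)} = 2 \left(1 - 2 s\right) = 2 - 4 s$)
$\frac{1}{\left(W{\left(0 \right)} \sqrt{2 + 8} + 8\right) - 416} = \frac{1}{\left(\left(2 - 0\right) \sqrt{2 + 8} + 8\right) - 416} = \frac{1}{\left(\left(2 + 0\right) \sqrt{10} + 8\right) - 416} = \frac{1}{\left(2 \sqrt{10} + 8\right) - 416} = \frac{1}{\left(8 + 2 \sqrt{10}\right) - 416} = \frac{1}{-408 + 2 \sqrt{10}}$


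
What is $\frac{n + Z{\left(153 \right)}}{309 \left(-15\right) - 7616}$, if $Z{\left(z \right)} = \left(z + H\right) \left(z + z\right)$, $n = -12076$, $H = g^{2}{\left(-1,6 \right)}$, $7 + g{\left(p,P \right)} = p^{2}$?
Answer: $- \frac{45758}{12251} \approx -3.735$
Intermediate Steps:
$g{\left(p,P \right)} = -7 + p^{2}$
$H = 36$ ($H = \left(-7 + \left(-1\right)^{2}\right)^{2} = \left(-7 + 1\right)^{2} = \left(-6\right)^{2} = 36$)
$Z{\left(z \right)} = 2 z \left(36 + z\right)$ ($Z{\left(z \right)} = \left(z + 36\right) \left(z + z\right) = \left(36 + z\right) 2 z = 2 z \left(36 + z\right)$)
$\frac{n + Z{\left(153 \right)}}{309 \left(-15\right) - 7616} = \frac{-12076 + 2 \cdot 153 \left(36 + 153\right)}{309 \left(-15\right) - 7616} = \frac{-12076 + 2 \cdot 153 \cdot 189}{-4635 - 7616} = \frac{-12076 + 57834}{-12251} = 45758 \left(- \frac{1}{12251}\right) = - \frac{45758}{12251}$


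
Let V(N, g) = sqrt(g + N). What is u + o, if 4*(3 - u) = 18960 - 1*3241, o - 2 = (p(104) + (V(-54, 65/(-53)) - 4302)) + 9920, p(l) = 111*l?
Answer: 52949/4 + I*sqrt(155131)/53 ≈ 13237.0 + 7.4314*I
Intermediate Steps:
V(N, g) = sqrt(N + g)
o = 17164 + I*sqrt(155131)/53 (o = 2 + ((111*104 + (sqrt(-54 + 65/(-53)) - 4302)) + 9920) = 2 + ((11544 + (sqrt(-54 + 65*(-1/53)) - 4302)) + 9920) = 2 + ((11544 + (sqrt(-54 - 65/53) - 4302)) + 9920) = 2 + ((11544 + (sqrt(-2927/53) - 4302)) + 9920) = 2 + ((11544 + (I*sqrt(155131)/53 - 4302)) + 9920) = 2 + ((11544 + (-4302 + I*sqrt(155131)/53)) + 9920) = 2 + ((7242 + I*sqrt(155131)/53) + 9920) = 2 + (17162 + I*sqrt(155131)/53) = 17164 + I*sqrt(155131)/53 ≈ 17164.0 + 7.4314*I)
u = -15707/4 (u = 3 - (18960 - 1*3241)/4 = 3 - (18960 - 3241)/4 = 3 - 1/4*15719 = 3 - 15719/4 = -15707/4 ≈ -3926.8)
u + o = -15707/4 + (17164 + I*sqrt(155131)/53) = 52949/4 + I*sqrt(155131)/53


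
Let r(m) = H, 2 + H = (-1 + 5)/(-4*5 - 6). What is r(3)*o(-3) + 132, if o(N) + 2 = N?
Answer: 1856/13 ≈ 142.77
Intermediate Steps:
o(N) = -2 + N
H = -28/13 (H = -2 + (-1 + 5)/(-4*5 - 6) = -2 + 4/(-20 - 6) = -2 + 4/(-26) = -2 + 4*(-1/26) = -2 - 2/13 = -28/13 ≈ -2.1538)
r(m) = -28/13
r(3)*o(-3) + 132 = -28*(-2 - 3)/13 + 132 = -28/13*(-5) + 132 = 140/13 + 132 = 1856/13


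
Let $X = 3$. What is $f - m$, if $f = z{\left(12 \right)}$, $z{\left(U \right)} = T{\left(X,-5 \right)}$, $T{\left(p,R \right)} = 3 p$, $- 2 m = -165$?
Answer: $- \frac{147}{2} \approx -73.5$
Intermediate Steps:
$m = \frac{165}{2}$ ($m = \left(- \frac{1}{2}\right) \left(-165\right) = \frac{165}{2} \approx 82.5$)
$z{\left(U \right)} = 9$ ($z{\left(U \right)} = 3 \cdot 3 = 9$)
$f = 9$
$f - m = 9 - \frac{165}{2} = - \frac{147}{2}$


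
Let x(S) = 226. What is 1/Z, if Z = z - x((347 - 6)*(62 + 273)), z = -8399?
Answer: -1/8625 ≈ -0.00011594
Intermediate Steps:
Z = -8625 (Z = -8399 - 1*226 = -8399 - 226 = -8625)
1/Z = 1/(-8625) = -1/8625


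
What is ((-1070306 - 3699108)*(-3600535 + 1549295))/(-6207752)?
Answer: -1222901596670/775969 ≈ -1.5760e+6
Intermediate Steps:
((-1070306 - 3699108)*(-3600535 + 1549295))/(-6207752) = -4769414*(-2051240)*(-1/6207752) = 9783212773360*(-1/6207752) = -1222901596670/775969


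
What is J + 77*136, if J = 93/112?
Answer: 1172957/112 ≈ 10473.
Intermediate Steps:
J = 93/112 (J = 93*(1/112) = 93/112 ≈ 0.83036)
J + 77*136 = 93/112 + 77*136 = 93/112 + 10472 = 1172957/112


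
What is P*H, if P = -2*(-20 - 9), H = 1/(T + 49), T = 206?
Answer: 58/255 ≈ 0.22745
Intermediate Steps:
H = 1/255 (H = 1/(206 + 49) = 1/255 ≈ 0.0039216)
P = 58 (P = -2*(-29) = 58)
P*H = 58*(1/255) = 58/255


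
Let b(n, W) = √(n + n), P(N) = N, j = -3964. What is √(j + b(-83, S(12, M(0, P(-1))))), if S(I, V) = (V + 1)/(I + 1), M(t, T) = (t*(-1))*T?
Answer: √(-3964 + I*√166) ≈ 0.1023 + 62.96*I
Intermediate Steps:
M(t, T) = -T*t (M(t, T) = (-t)*T = -T*t)
S(I, V) = (1 + V)/(1 + I)
b(n, W) = √2*√n (b(n, W) = √(2*n) = √2*√n)
√(j + b(-83, S(12, M(0, P(-1))))) = √(-3964 + √2*√(-83)) = √(-3964 + √2*(I*√83)) = √(-3964 + I*√166)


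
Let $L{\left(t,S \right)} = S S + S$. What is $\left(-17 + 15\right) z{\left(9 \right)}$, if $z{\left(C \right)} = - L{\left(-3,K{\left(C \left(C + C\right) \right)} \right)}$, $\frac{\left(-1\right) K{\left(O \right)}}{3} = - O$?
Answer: $473364$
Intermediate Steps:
$K{\left(O \right)} = 3 O$ ($K{\left(O \right)} = - 3 \left(- O\right) = 3 O$)
$L{\left(t,S \right)} = S + S^{2}$ ($L{\left(t,S \right)} = S^{2} + S = S + S^{2}$)
$z{\left(C \right)} = - 6 C^{2} \left(1 + 6 C^{2}\right)$ ($z{\left(C \right)} = - 3 C \left(C + C\right) \left(1 + 3 C \left(C + C\right)\right) = - 3 C 2 C \left(1 + 3 C 2 C\right) = - 3 \cdot 2 C^{2} \left(1 + 3 \cdot 2 C^{2}\right) = - 6 C^{2} \left(1 + 6 C^{2}\right)$)
$\left(-17 + 15\right) z{\left(9 \right)} = \left(-17 + 15\right) 9^{2} \left(-6 - 36 \cdot 9^{2}\right) = - 2 \cdot 81 \left(-6 - 2916\right) = - 2 \cdot 81 \left(-2922\right) = \left(-2\right) \left(-236682\right) = 473364$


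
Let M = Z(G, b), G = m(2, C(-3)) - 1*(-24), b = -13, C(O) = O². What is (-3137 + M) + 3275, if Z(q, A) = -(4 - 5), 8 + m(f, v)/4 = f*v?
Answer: 139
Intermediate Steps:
m(f, v) = -32 + 4*f*v (m(f, v) = -32 + 4*(f*v) = -32 + 4*f*v)
G = 64 (G = (-32 + 4*2*(-3)²) - 1*(-24) = (-32 + 4*2*9) + 24 = (-32 + 72) + 24 = 40 + 24 = 64)
Z(q, A) = 1 (Z(q, A) = -1*(-1) = 1)
M = 1
(-3137 + M) + 3275 = (-3137 + 1) + 3275 = -3136 + 3275 = 139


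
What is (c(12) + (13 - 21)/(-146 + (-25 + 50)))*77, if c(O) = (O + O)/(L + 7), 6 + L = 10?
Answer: 1904/11 ≈ 173.09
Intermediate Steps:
L = 4 (L = -6 + 10 = 4)
c(O) = 2*O/11 (c(O) = (O + O)/(4 + 7) = (2*O)/11 = (2*O)*(1/11) = 2*O/11)
(c(12) + (13 - 21)/(-146 + (-25 + 50)))*77 = ((2/11)*12 + (13 - 21)/(-146 + (-25 + 50)))*77 = (24/11 - 8/(-146 + 25))*77 = (24/11 - 8/(-121))*77 = (24/11 - 8*(-1/121))*77 = (24/11 + 8/121)*77 = (272/121)*77 = 1904/11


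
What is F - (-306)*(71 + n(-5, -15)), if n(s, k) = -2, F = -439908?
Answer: -418794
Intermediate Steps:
F - (-306)*(71 + n(-5, -15)) = -439908 - (-306)*(71 - 2) = -439908 - (-306)*69 = -439908 - 1*(-21114) = -439908 + 21114 = -418794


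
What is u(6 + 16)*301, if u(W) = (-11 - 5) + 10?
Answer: -1806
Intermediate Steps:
u(W) = -6 (u(W) = -16 + 10 = -6)
u(6 + 16)*301 = -6*301 = -1806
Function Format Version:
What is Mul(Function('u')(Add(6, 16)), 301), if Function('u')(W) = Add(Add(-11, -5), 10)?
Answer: -1806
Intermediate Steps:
Function('u')(W) = -6 (Function('u')(W) = Add(-16, 10) = -6)
Mul(Function('u')(Add(6, 16)), 301) = Mul(-6, 301) = -1806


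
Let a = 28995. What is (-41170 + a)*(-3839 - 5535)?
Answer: 114128450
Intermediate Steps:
(-41170 + a)*(-3839 - 5535) = (-41170 + 28995)*(-3839 - 5535) = -12175*(-9374) = 114128450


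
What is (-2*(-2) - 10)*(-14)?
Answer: 84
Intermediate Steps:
(-2*(-2) - 10)*(-14) = (4 - 10)*(-14) = -6*(-14) = 84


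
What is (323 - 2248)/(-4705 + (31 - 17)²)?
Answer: 1925/4509 ≈ 0.42692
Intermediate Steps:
(323 - 2248)/(-4705 + (31 - 17)²) = -1925/(-4705 + 14²) = -1925/(-4705 + 196) = -1925/(-4509) = -1925*(-1/4509) = 1925/4509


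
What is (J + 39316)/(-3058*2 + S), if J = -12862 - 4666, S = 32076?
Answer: 5447/6490 ≈ 0.83929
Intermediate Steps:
J = -17528
(J + 39316)/(-3058*2 + S) = (-17528 + 39316)/(-3058*2 + 32076) = 21788/(-6116 + 32076) = 21788/25960 = 21788*(1/25960) = 5447/6490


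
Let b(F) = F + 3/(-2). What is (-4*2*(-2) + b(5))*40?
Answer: 780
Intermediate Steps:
b(F) = -3/2 + F (b(F) = F + 3*(-½) = F - 3/2 = -3/2 + F)
(-4*2*(-2) + b(5))*40 = (-4*2*(-2) + (-3/2 + 5))*40 = (-8*(-2) + 7/2)*40 = (16 + 7/2)*40 = (39/2)*40 = 780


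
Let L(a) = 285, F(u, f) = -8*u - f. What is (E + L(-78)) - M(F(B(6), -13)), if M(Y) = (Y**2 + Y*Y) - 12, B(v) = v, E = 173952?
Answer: 171799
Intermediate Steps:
F(u, f) = -f - 8*u
M(Y) = -12 + 2*Y**2 (M(Y) = (Y**2 + Y**2) - 1*12 = 2*Y**2 - 12 = -12 + 2*Y**2)
(E + L(-78)) - M(F(B(6), -13)) = (173952 + 285) - (-12 + 2*(-1*(-13) - 8*6)**2) = 174237 - (-12 + 2*(13 - 48)**2) = 174237 - (-12 + 2*(-35)**2) = 174237 - (-12 + 2*1225) = 174237 - (-12 + 2450) = 174237 - 1*2438 = 174237 - 2438 = 171799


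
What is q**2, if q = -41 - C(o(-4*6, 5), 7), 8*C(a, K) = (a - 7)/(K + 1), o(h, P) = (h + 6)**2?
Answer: 8649481/4096 ≈ 2111.7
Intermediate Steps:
o(h, P) = (6 + h)**2
C(a, K) = (-7 + a)/(8*(1 + K)) (C(a, K) = ((a - 7)/(K + 1))/8 = ((-7 + a)/(1 + K))/8 = (-7 + a)/(8*(1 + K)))
q = -2941/64 (q = -41 - (-7 + (6 - 4*6)**2)/(8*(1 + 7)) = -41 - (-7 + (6 - 24)**2)/(8*8) = -41 - (-7 + (-18)**2)/(8*8) = -41 - (-7 + 324)/(8*8) = -41 - 317/(8*8) = -41 - 1*317/64 = -41 - 317/64 = -2941/64 ≈ -45.953)
q**2 = (-2941/64)**2 = 8649481/4096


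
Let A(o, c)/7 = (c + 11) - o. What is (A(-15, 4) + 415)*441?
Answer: 275625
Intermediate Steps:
A(o, c) = 77 - 7*o + 7*c (A(o, c) = 7*((c + 11) - o) = 7*((11 + c) - o) = 7*(11 + c - o) = 77 - 7*o + 7*c)
(A(-15, 4) + 415)*441 = ((77 - 7*(-15) + 7*4) + 415)*441 = ((77 + 105 + 28) + 415)*441 = (210 + 415)*441 = 625*441 = 275625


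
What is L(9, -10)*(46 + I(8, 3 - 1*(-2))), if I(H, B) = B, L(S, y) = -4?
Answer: -204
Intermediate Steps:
L(9, -10)*(46 + I(8, 3 - 1*(-2))) = -4*(46 + (3 - 1*(-2))) = -4*(46 + (3 + 2)) = -4*(46 + 5) = -4*51 = -204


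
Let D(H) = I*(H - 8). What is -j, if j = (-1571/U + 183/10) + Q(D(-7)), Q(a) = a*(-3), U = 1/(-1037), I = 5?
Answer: -16293703/10 ≈ -1.6294e+6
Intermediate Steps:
D(H) = -40 + 5*H (D(H) = 5*(H - 8) = 5*(-8 + H) = -40 + 5*H)
U = -1/1037 ≈ -0.00096432
Q(a) = -3*a
j = 16293703/10 (j = (-1571/(-1/1037) + 183/10) - 3*(-40 + 5*(-7)) = (-1571*(-1037) + 183*(⅒)) - 3*(-40 - 35) = (1629127 + 183/10) - 3*(-75) = 16291453/10 + 225 = 16293703/10 ≈ 1.6294e+6)
-j = -1*16293703/10 = -16293703/10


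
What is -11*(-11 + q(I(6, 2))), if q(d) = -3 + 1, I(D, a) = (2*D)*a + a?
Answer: 143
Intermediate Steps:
I(D, a) = a + 2*D*a (I(D, a) = 2*D*a + a = a + 2*D*a)
q(d) = -2
-11*(-11 + q(I(6, 2))) = -11*(-11 - 2) = -11*(-13) = 143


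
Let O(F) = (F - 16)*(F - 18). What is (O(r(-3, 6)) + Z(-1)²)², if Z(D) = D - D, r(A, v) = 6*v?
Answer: 129600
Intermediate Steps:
O(F) = (-18 + F)*(-16 + F) (O(F) = (-16 + F)*(-18 + F) = (-18 + F)*(-16 + F))
Z(D) = 0
(O(r(-3, 6)) + Z(-1)²)² = ((288 + (6*6)² - 204*6) + 0²)² = ((288 + 36² - 34*36) + 0)² = ((288 + 1296 - 1224) + 0)² = (360 + 0)² = 360² = 129600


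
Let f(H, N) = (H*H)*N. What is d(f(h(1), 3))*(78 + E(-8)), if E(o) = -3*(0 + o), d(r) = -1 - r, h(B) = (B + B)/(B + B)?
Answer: -408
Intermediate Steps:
h(B) = 1 (h(B) = (2*B)/((2*B)) = (2*B)*(1/(2*B)) = 1)
f(H, N) = N*H² (f(H, N) = H²*N = N*H²)
E(o) = -3*o
d(f(h(1), 3))*(78 + E(-8)) = (-1 - 3*1²)*(78 - 3*(-8)) = (-1 - 3)*(78 + 24) = (-1 - 1*3)*102 = (-1 - 3)*102 = -4*102 = -408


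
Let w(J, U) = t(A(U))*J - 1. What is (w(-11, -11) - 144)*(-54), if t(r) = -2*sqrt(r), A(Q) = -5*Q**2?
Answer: 7830 - 13068*I*sqrt(5) ≈ 7830.0 - 29221.0*I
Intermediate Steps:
w(J, U) = -1 - 2*J*sqrt(5)*sqrt(-U**2) (w(J, U) = (-2*sqrt(5)*sqrt(-U**2))*J - 1 = -2*J*sqrt(5)*sqrt(-U**2) - 1 = -1 - 2*J*sqrt(5)*sqrt(-U**2))
(w(-11, -11) - 144)*(-54) = ((-1 - 2*(-11)*sqrt(5)*sqrt(-1*(-11)**2)) - 144)*(-54) = ((-1 - 2*(-11)*sqrt(5)*sqrt(-1*121)) - 144)*(-54) = ((-1 - 2*(-11)*sqrt(5)*sqrt(-121)) - 144)*(-54) = ((-1 - 2*(-11)*sqrt(5)*11*I) - 144)*(-54) = ((-1 + 242*I*sqrt(5)) - 144)*(-54) = (-145 + 242*I*sqrt(5))*(-54) = 7830 - 13068*I*sqrt(5)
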